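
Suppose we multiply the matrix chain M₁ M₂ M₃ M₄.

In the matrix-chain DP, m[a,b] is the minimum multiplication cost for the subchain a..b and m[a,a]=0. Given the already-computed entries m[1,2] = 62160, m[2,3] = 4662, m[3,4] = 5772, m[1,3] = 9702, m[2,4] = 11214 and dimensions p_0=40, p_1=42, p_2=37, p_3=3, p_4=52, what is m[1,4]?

m[1,4] = min over k∈[1,3] of m[1,k]+m[k+1,4]+p_{0}·p_k·p_{4}.
k=1: 0 + 11214 + 40·42·52 = 98574; k=2: 62160 + 5772 + 40·37·52 = 144892; k=3: 9702 + 0 + 40·3·52 = 15942.
Minimum: 15942 at k=3.

15942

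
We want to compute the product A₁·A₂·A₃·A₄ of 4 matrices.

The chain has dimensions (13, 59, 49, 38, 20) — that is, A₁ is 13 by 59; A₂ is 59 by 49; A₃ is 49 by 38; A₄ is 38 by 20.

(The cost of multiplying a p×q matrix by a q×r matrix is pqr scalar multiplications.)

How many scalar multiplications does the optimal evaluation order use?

71669

Adjacent pairs: A₁A₂ = 13·59·49 = 37583; A₂A₃ = 59·49·38 = 109858; A₃A₄ = 49·38·20 = 37240.
Length 3: A₁..A₃: k=1: 0+109858+13·59·38=139004; k=2: 37583+0+13·49·38=61789 → min 61789 | A₂..A₄: k=2: 0+37240+59·49·20=95060; k=3: 109858+0+59·38·20=154698 → min 95060.
Length 4: A₁..A₄: k=1: 0+95060+13·59·20=110400; k=2: 37583+37240+13·49·20=87563; k=3: 61789+0+13·38·20=71669 → min 71669.
Optimal order: (((A₁·A₂)·A₃)·A₄) with cost 71669.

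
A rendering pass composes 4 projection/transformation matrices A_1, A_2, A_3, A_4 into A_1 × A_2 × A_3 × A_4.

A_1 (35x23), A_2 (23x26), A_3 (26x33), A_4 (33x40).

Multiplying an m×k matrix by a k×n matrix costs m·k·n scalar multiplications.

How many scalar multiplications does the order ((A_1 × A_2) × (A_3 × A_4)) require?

(A_1 × A_2): 35×23 by 23×26 → 35×26, cost 35·23·26 = 20930
(A_3 × A_4): 26×33 by 33×40 → 26×40, cost 26·33·40 = 34320
((A_1 × A_2) × (A_3 × A_4)): 35×26 by 26×40 → 35×40, cost 35·26·40 = 36400; cumulative 91650
Total: 91650 scalar multiplications.

91650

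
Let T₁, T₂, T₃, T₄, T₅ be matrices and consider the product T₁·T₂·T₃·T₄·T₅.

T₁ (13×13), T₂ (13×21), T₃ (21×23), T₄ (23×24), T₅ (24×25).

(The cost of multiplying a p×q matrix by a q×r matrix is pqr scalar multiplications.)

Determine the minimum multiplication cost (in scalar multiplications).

24804

Adjacent pairs: T₁T₂ = 13·13·21 = 3549; T₂T₃ = 13·21·23 = 6279; T₃T₄ = 21·23·24 = 11592; T₄T₅ = 23·24·25 = 13800.
Length 3: T₁..T₃: k=1: 0+6279+13·13·23=10166; k=2: 3549+0+13·21·23=9828 → min 9828 | T₂..T₄: k=2: 0+11592+13·21·24=18144; k=3: 6279+0+13·23·24=13455 → min 13455 | T₃..T₅: k=3: 0+13800+21·23·25=25875; k=4: 11592+0+21·24·25=24192 → min 24192.
Length 4: T₁..T₄: k=1: 0+13455+13·13·24=17511; k=2: 3549+11592+13·21·24=21693; k=3: 9828+0+13·23·24=17004 → min 17004 | T₂..T₅: k=2: 0+24192+13·21·25=31017; k=3: 6279+13800+13·23·25=27554; k=4: 13455+0+13·24·25=21255 → min 21255.
Length 5: T₁..T₅: k=1: 0+21255+13·13·25=25480; k=2: 3549+24192+13·21·25=34566; k=3: 9828+13800+13·23·25=31103; k=4: 17004+0+13·24·25=24804 → min 24804.
Optimal order: ((((T₁·T₂)·T₃)·T₄)·T₅) with cost 24804.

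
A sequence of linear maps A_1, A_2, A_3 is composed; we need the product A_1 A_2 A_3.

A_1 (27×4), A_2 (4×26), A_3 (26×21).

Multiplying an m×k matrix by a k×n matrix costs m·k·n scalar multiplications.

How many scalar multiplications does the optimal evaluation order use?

4452

Order (A_1 (A_2 A_3)): (A_2 A_3): 4×26 by 26×21 → 4×21, cost 4·26·21 = 2184; (A_1 (A_2 A_3)): 27×4 by 4×21 → 27×21, cost 27·4·21 = 2268; cumulative 4452. Total 4452.
Order ((A_1 A_2) A_3): (A_1 A_2): 27×4 by 4×26 → 27×26, cost 27·4·26 = 2808; ((A_1 A_2) A_3): 27×26 by 26×21 → 27×21, cost 27·26·21 = 14742; cumulative 17550. Total 17550.
Minimum: 4452.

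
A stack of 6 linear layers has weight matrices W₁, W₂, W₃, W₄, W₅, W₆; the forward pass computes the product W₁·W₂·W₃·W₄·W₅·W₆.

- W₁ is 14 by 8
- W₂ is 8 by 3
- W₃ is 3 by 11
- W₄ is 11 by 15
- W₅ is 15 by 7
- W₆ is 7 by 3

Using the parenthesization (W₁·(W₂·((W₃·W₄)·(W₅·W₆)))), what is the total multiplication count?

1353

(W₃·W₄): 3×11 by 11×15 → 3×15, cost 3·11·15 = 495
(W₅·W₆): 15×7 by 7×3 → 15×3, cost 15·7·3 = 315
((W₃·W₄)·(W₅·W₆)): 3×15 by 15×3 → 3×3, cost 3·15·3 = 135; cumulative 945
(W₂·((W₃·W₄)·(W₅·W₆))): 8×3 by 3×3 → 8×3, cost 8·3·3 = 72; cumulative 1017
(W₁·(W₂·((W₃·W₄)·(W₅·W₆)))): 14×8 by 8×3 → 14×3, cost 14·8·3 = 336; cumulative 1353
Total: 1353 scalar multiplications.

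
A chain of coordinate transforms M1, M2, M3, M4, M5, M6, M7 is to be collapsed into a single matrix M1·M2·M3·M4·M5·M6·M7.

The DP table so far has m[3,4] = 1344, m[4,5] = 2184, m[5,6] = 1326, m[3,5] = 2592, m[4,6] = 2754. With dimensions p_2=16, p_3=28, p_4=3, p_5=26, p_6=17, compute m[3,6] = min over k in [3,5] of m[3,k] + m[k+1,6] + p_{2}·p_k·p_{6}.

m[3,6] = min over k∈[3,5] of m[3,k]+m[k+1,6]+p_{2}·p_k·p_{6}.
k=3: 0 + 2754 + 16·28·17 = 10370; k=4: 1344 + 1326 + 16·3·17 = 3486; k=5: 2592 + 0 + 16·26·17 = 9664.
Minimum: 3486 at k=4.

3486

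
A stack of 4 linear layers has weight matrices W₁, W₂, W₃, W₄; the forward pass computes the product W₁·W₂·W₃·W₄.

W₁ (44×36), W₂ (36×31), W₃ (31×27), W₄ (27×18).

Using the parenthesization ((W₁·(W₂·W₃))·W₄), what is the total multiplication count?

94284

(W₂·W₃): 36×31 by 31×27 → 36×27, cost 36·31·27 = 30132
(W₁·(W₂·W₃)): 44×36 by 36×27 → 44×27, cost 44·36·27 = 42768; cumulative 72900
((W₁·(W₂·W₃))·W₄): 44×27 by 27×18 → 44×18, cost 44·27·18 = 21384; cumulative 94284
Total: 94284 scalar multiplications.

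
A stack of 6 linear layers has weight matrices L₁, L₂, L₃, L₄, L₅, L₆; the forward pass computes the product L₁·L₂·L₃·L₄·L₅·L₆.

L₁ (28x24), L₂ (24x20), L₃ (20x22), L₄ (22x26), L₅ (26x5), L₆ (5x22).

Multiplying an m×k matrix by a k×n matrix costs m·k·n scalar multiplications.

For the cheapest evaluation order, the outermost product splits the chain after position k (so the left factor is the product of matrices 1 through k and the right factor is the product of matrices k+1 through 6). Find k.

Adjacent pairs: L₁L₂ = 28·24·20 = 13440; L₂L₃ = 24·20·22 = 10560; L₃L₄ = 20·22·26 = 11440; L₄L₅ = 22·26·5 = 2860; L₅L₆ = 26·5·22 = 2860.
Length 3: L₁..L₃: k=1: 0+10560+28·24·22=25344; k=2: 13440+0+28·20·22=25760 → min 25344 | L₂..L₄: k=2: 0+11440+24·20·26=23920; k=3: 10560+0+24·22·26=24288 → min 23920 | L₃..L₅: k=3: 0+2860+20·22·5=5060; k=4: 11440+0+20·26·5=14040 → min 5060 | L₄..L₆: k=4: 0+2860+22·26·22=15444; k=5: 2860+0+22·5·22=5280 → min 5280.
Length 4: L₁..L₄: k=1: 0+23920+28·24·26=41392; k=2: 13440+11440+28·20·26=39440; k=3: 25344+0+28·22·26=41360 → min 39440 | L₂..L₅: k=2: 0+5060+24·20·5=7460; k=3: 10560+2860+24·22·5=16060; k=4: 23920+0+24·26·5=27040 → min 7460 | L₃..L₆: k=3: 0+5280+20·22·22=14960; k=4: 11440+2860+20·26·22=25740; k=5: 5060+0+20·5·22=7260 → min 7260.
Length 5: L₁..L₅: k=1: 0+7460+28·24·5=10820; k=2: 13440+5060+28·20·5=21300; k=3: 25344+2860+28·22·5=31284; k=4: 39440+0+28·26·5=43080 → min 10820 | L₂..L₆: k=2: 0+7260+24·20·22=17820; k=3: 10560+5280+24·22·22=27456; k=4: 23920+2860+24·26·22=40508; k=5: 7460+0+24·5·22=10100 → min 10100.
Top-level splits: k=1: (L₁..L₁)·(L₂..L₆) → 0+10100+28·24·22 = 24884; k=2: (L₁..L₂)·(L₃..L₆) → 13440+7260+28·20·22 = 33020; k=3: (L₁..L₃)·(L₄..L₆) → 25344+5280+28·22·22 = 44176; k=4: (L₁..L₄)·(L₅..L₆) → 39440+2860+28·26·22 = 58316; k=5: (L₁..L₅)·(L₆..L₆) → 10820+0+28·5·22 = 13900.
Best split is after L₅, i.e. k = 5.

5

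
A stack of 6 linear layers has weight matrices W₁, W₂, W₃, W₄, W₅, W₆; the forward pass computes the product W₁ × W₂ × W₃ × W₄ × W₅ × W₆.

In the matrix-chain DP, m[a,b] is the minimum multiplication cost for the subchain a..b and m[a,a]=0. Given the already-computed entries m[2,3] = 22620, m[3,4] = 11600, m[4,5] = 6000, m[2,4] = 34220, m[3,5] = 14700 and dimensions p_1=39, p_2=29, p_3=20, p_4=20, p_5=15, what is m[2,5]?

m[2,5] = min over k∈[2,4] of m[2,k]+m[k+1,5]+p_{1}·p_k·p_{5}.
k=2: 0 + 14700 + 39·29·15 = 31665; k=3: 22620 + 6000 + 39·20·15 = 40320; k=4: 34220 + 0 + 39·20·15 = 45920.
Minimum: 31665 at k=2.

31665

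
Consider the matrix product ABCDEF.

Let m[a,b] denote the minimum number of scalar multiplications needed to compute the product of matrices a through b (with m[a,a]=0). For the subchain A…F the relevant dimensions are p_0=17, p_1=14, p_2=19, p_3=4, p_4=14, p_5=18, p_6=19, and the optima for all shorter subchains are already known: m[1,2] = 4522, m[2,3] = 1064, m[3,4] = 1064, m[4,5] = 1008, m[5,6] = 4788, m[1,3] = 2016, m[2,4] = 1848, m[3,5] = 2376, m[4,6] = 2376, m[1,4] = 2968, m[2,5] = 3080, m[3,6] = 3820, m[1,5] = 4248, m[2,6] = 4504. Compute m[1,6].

5684

m[1,6] = min over k∈[1,5] of m[1,k]+m[k+1,6]+p_{0}·p_k·p_{6}.
k=1: 0 + 4504 + 17·14·19 = 9026; k=2: 4522 + 3820 + 17·19·19 = 14479; k=3: 2016 + 2376 + 17·4·19 = 5684; k=4: 2968 + 4788 + 17·14·19 = 12278; k=5: 4248 + 0 + 17·18·19 = 10062.
Minimum: 5684 at k=3.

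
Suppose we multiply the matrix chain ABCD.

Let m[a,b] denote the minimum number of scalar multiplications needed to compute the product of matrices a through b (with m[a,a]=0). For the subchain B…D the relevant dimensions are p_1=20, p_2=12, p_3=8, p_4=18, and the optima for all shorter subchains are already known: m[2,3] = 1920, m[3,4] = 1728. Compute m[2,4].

4800

m[2,4] = min over k∈[2,3] of m[2,k]+m[k+1,4]+p_{1}·p_k·p_{4}.
k=2: 0 + 1728 + 20·12·18 = 6048; k=3: 1920 + 0 + 20·8·18 = 4800.
Minimum: 4800 at k=3.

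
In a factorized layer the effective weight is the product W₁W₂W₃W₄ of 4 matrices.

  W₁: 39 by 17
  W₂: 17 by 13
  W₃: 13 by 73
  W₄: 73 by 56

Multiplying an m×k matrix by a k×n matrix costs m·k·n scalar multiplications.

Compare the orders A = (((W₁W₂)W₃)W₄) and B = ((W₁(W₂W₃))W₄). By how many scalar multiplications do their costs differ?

18902

Order A = (((W₁W₂)W₃)W₄): (W₁W₂): 39×17 by 17×13 → 39×13, cost 39·17·13 = 8619; ((W₁W₂)W₃): 39×13 by 13×73 → 39×73, cost 39·13·73 = 37011; cumulative 45630; (((W₁W₂)W₃)W₄): 39×73 by 73×56 → 39×56, cost 39·73·56 = 159432; cumulative 205062. Total 205062.
Order B = ((W₁(W₂W₃))W₄): (W₂W₃): 17×13 by 13×73 → 17×73, cost 17·13·73 = 16133; (W₁(W₂W₃)): 39×17 by 17×73 → 39×73, cost 39·17·73 = 48399; cumulative 64532; ((W₁(W₂W₃))W₄): 39×73 by 73×56 → 39×56, cost 39·73·56 = 159432; cumulative 223964. Total 223964.
Difference: |205062 − 223964| = 18902.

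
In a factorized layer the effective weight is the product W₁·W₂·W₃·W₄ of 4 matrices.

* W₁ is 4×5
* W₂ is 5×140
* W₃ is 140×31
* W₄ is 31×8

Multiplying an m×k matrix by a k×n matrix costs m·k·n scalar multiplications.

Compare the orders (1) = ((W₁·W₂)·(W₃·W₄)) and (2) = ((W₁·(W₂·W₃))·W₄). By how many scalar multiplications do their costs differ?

18688

Order (1) = ((W₁·W₂)·(W₃·W₄)): (W₁·W₂): 4×5 by 5×140 → 4×140, cost 4·5·140 = 2800; (W₃·W₄): 140×31 by 31×8 → 140×8, cost 140·31·8 = 34720; ((W₁·W₂)·(W₃·W₄)): 4×140 by 140×8 → 4×8, cost 4·140·8 = 4480; cumulative 42000. Total 42000.
Order (2) = ((W₁·(W₂·W₃))·W₄): (W₂·W₃): 5×140 by 140×31 → 5×31, cost 5·140·31 = 21700; (W₁·(W₂·W₃)): 4×5 by 5×31 → 4×31, cost 4·5·31 = 620; cumulative 22320; ((W₁·(W₂·W₃))·W₄): 4×31 by 31×8 → 4×8, cost 4·31·8 = 992; cumulative 23312. Total 23312.
Difference: |42000 − 23312| = 18688.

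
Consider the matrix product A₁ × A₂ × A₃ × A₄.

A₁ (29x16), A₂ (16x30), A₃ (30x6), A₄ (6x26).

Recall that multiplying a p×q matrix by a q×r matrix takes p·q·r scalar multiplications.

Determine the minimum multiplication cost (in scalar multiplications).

Adjacent pairs: A₁A₂ = 29·16·30 = 13920; A₂A₃ = 16·30·6 = 2880; A₃A₄ = 30·6·26 = 4680.
Length 3: A₁..A₃: k=1: 0+2880+29·16·6=5664; k=2: 13920+0+29·30·6=19140 → min 5664 | A₂..A₄: k=2: 0+4680+16·30·26=17160; k=3: 2880+0+16·6·26=5376 → min 5376.
Length 4: A₁..A₄: k=1: 0+5376+29·16·26=17440; k=2: 13920+4680+29·30·26=41220; k=3: 5664+0+29·6·26=10188 → min 10188.
Optimal order: ((A₁ × (A₂ × A₃)) × A₄) with cost 10188.

10188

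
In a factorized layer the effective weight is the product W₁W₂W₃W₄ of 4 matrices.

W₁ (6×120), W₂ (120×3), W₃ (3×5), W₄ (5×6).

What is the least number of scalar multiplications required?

2358

Adjacent pairs: W₁W₂ = 6·120·3 = 2160; W₂W₃ = 120·3·5 = 1800; W₃W₄ = 3·5·6 = 90.
Length 3: W₁..W₃: k=1: 0+1800+6·120·5=5400; k=2: 2160+0+6·3·5=2250 → min 2250 | W₂..W₄: k=2: 0+90+120·3·6=2250; k=3: 1800+0+120·5·6=5400 → min 2250.
Length 4: W₁..W₄: k=1: 0+2250+6·120·6=6570; k=2: 2160+90+6·3·6=2358; k=3: 2250+0+6·5·6=2430 → min 2358.
Optimal order: ((W₁W₂)(W₃W₄)) with cost 2358.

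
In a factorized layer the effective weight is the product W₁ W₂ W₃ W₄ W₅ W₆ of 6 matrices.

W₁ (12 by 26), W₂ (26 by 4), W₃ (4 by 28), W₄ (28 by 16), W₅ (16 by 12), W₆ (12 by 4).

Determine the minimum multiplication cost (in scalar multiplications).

Adjacent pairs: W₁W₂ = 12·26·4 = 1248; W₂W₃ = 26·4·28 = 2912; W₃W₄ = 4·28·16 = 1792; W₄W₅ = 28·16·12 = 5376; W₅W₆ = 16·12·4 = 768.
Length 3: W₁..W₃: k=1: 0+2912+12·26·28=11648; k=2: 1248+0+12·4·28=2592 → min 2592 | W₂..W₄: k=2: 0+1792+26·4·16=3456; k=3: 2912+0+26·28·16=14560 → min 3456 | W₃..W₅: k=3: 0+5376+4·28·12=6720; k=4: 1792+0+4·16·12=2560 → min 2560 | W₄..W₆: k=4: 0+768+28·16·4=2560; k=5: 5376+0+28·12·4=6720 → min 2560.
Length 4: W₁..W₄: k=1: 0+3456+12·26·16=8448; k=2: 1248+1792+12·4·16=3808; k=3: 2592+0+12·28·16=7968 → min 3808 | W₂..W₅: k=2: 0+2560+26·4·12=3808; k=3: 2912+5376+26·28·12=17024; k=4: 3456+0+26·16·12=8448 → min 3808 | W₃..W₆: k=3: 0+2560+4·28·4=3008; k=4: 1792+768+4·16·4=2816; k=5: 2560+0+4·12·4=2752 → min 2752.
Length 5: W₁..W₅: k=1: 0+3808+12·26·12=7552; k=2: 1248+2560+12·4·12=4384; k=3: 2592+5376+12·28·12=12000; k=4: 3808+0+12·16·12=6112 → min 4384 | W₂..W₆: k=2: 0+2752+26·4·4=3168; k=3: 2912+2560+26·28·4=8384; k=4: 3456+768+26·16·4=5888; k=5: 3808+0+26·12·4=5056 → min 3168.
Length 6: W₁..W₆: k=1: 0+3168+12·26·4=4416; k=2: 1248+2752+12·4·4=4192; k=3: 2592+2560+12·28·4=6496; k=4: 3808+768+12·16·4=5344; k=5: 4384+0+12·12·4=4960 → min 4192.
Optimal order: ((W₁ W₂) (((W₃ W₄) W₅) W₆)) with cost 4192.

4192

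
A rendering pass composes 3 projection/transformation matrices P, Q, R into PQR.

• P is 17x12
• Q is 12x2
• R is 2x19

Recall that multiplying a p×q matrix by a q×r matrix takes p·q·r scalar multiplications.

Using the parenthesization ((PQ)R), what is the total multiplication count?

1054

(PQ): 17×12 by 12×2 → 17×2, cost 17·12·2 = 408
((PQ)R): 17×2 by 2×19 → 17×19, cost 17·2·19 = 646; cumulative 1054
Total: 1054 scalar multiplications.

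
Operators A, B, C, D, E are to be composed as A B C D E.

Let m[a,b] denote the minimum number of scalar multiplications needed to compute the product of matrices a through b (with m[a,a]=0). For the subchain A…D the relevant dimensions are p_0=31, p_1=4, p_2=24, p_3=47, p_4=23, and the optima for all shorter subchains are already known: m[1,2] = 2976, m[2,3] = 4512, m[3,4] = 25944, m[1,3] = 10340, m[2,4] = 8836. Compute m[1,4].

11688

m[1,4] = min over k∈[1,3] of m[1,k]+m[k+1,4]+p_{0}·p_k·p_{4}.
k=1: 0 + 8836 + 31·4·23 = 11688; k=2: 2976 + 25944 + 31·24·23 = 46032; k=3: 10340 + 0 + 31·47·23 = 43851.
Minimum: 11688 at k=1.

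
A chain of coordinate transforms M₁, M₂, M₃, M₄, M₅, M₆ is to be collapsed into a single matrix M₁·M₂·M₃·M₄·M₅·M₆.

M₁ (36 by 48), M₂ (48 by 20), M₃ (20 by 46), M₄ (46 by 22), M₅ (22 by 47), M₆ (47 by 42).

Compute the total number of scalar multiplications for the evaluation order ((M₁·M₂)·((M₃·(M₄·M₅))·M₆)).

(M₁·M₂): 36×48 by 48×20 → 36×20, cost 36·48·20 = 34560
(M₄·M₅): 46×22 by 22×47 → 46×47, cost 46·22·47 = 47564
(M₃·(M₄·M₅)): 20×46 by 46×47 → 20×47, cost 20·46·47 = 43240; cumulative 90804
((M₃·(M₄·M₅))·M₆): 20×47 by 47×42 → 20×42, cost 20·47·42 = 39480; cumulative 130284
((M₁·M₂)·((M₃·(M₄·M₅))·M₆)): 36×20 by 20×42 → 36×42, cost 36·20·42 = 30240; cumulative 195084
Total: 195084 scalar multiplications.

195084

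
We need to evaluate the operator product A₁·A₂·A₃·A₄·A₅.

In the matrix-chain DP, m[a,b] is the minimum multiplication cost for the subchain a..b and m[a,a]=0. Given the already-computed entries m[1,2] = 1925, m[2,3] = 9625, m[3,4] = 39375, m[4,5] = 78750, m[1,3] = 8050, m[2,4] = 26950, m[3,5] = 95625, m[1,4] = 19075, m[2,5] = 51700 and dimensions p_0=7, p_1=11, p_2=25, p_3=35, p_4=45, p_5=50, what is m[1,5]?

34825

m[1,5] = min over k∈[1,4] of m[1,k]+m[k+1,5]+p_{0}·p_k·p_{5}.
k=1: 0 + 51700 + 7·11·50 = 55550; k=2: 1925 + 95625 + 7·25·50 = 106300; k=3: 8050 + 78750 + 7·35·50 = 99050; k=4: 19075 + 0 + 7·45·50 = 34825.
Minimum: 34825 at k=4.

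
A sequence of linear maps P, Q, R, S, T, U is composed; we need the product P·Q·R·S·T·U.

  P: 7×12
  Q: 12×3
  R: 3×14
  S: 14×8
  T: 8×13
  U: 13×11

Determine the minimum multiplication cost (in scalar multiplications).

Adjacent pairs: PQ = 7·12·3 = 252; QR = 12·3·14 = 504; RS = 3·14·8 = 336; ST = 14·8·13 = 1456; TU = 8·13·11 = 1144.
Length 3: P..R: k=1: 0+504+7·12·14=1680; k=2: 252+0+7·3·14=546 → min 546 | Q..S: k=2: 0+336+12·3·8=624; k=3: 504+0+12·14·8=1848 → min 624 | R..T: k=3: 0+1456+3·14·13=2002; k=4: 336+0+3·8·13=648 → min 648 | S..U: k=4: 0+1144+14·8·11=2376; k=5: 1456+0+14·13·11=3458 → min 2376.
Length 4: P..S: k=1: 0+624+7·12·8=1296; k=2: 252+336+7·3·8=756; k=3: 546+0+7·14·8=1330 → min 756 | Q..T: k=2: 0+648+12·3·13=1116; k=3: 504+1456+12·14·13=4144; k=4: 624+0+12·8·13=1872 → min 1116 | R..U: k=3: 0+2376+3·14·11=2838; k=4: 336+1144+3·8·11=1744; k=5: 648+0+3·13·11=1077 → min 1077.
Length 5: P..T: k=1: 0+1116+7·12·13=2208; k=2: 252+648+7·3·13=1173; k=3: 546+1456+7·14·13=3276; k=4: 756+0+7·8·13=1484 → min 1173 | Q..U: k=2: 0+1077+12·3·11=1473; k=3: 504+2376+12·14·11=4728; k=4: 624+1144+12·8·11=2824; k=5: 1116+0+12·13·11=2832 → min 1473.
Length 6: P..U: k=1: 0+1473+7·12·11=2397; k=2: 252+1077+7·3·11=1560; k=3: 546+2376+7·14·11=4000; k=4: 756+1144+7·8·11=2516; k=5: 1173+0+7·13·11=2174 → min 1560.
Optimal order: ((P·Q)·(((R·S)·T)·U)) with cost 1560.

1560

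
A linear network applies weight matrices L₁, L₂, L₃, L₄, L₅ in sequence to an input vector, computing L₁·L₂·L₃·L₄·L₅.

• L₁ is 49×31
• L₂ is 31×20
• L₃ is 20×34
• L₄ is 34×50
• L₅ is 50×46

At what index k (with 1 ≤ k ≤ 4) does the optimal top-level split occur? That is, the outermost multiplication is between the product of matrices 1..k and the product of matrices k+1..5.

2

Adjacent pairs: L₁L₂ = 49·31·20 = 30380; L₂L₃ = 31·20·34 = 21080; L₃L₄ = 20·34·50 = 34000; L₄L₅ = 34·50·46 = 78200.
Length 3: L₁..L₃: k=1: 0+21080+49·31·34=72726; k=2: 30380+0+49·20·34=63700 → min 63700 | L₂..L₄: k=2: 0+34000+31·20·50=65000; k=3: 21080+0+31·34·50=73780 → min 65000 | L₃..L₅: k=3: 0+78200+20·34·46=109480; k=4: 34000+0+20·50·46=80000 → min 80000.
Length 4: L₁..L₄: k=1: 0+65000+49·31·50=140950; k=2: 30380+34000+49·20·50=113380; k=3: 63700+0+49·34·50=147000 → min 113380 | L₂..L₅: k=2: 0+80000+31·20·46=108520; k=3: 21080+78200+31·34·46=147764; k=4: 65000+0+31·50·46=136300 → min 108520.
Top-level splits: k=1: (L₁..L₁)·(L₂..L₅) → 0+108520+49·31·46 = 178394; k=2: (L₁..L₂)·(L₃..L₅) → 30380+80000+49·20·46 = 155460; k=3: (L₁..L₃)·(L₄..L₅) → 63700+78200+49·34·46 = 218536; k=4: (L₁..L₄)·(L₅..L₅) → 113380+0+49·50·46 = 226080.
Best split is after L₂, i.e. k = 2.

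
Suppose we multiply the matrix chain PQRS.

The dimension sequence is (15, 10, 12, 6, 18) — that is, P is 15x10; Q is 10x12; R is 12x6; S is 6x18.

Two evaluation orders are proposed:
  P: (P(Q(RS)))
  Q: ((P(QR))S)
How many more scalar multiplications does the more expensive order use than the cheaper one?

2916

Order P = (P(Q(RS))): (RS): 12×6 by 6×18 → 12×18, cost 12·6·18 = 1296; (Q(RS)): 10×12 by 12×18 → 10×18, cost 10·12·18 = 2160; cumulative 3456; (P(Q(RS))): 15×10 by 10×18 → 15×18, cost 15·10·18 = 2700; cumulative 6156. Total 6156.
Order Q = ((P(QR))S): (QR): 10×12 by 12×6 → 10×6, cost 10·12·6 = 720; (P(QR)): 15×10 by 10×6 → 15×6, cost 15·10·6 = 900; cumulative 1620; ((P(QR))S): 15×6 by 6×18 → 15×18, cost 15·6·18 = 1620; cumulative 3240. Total 3240.
Difference: |6156 − 3240| = 2916.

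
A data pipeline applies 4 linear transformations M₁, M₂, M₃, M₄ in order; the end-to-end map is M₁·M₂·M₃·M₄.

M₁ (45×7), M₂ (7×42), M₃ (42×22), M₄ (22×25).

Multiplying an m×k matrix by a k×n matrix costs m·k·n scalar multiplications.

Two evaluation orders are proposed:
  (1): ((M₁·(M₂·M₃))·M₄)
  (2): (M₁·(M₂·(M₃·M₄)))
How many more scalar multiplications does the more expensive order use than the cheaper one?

Order (1) = ((M₁·(M₂·M₃))·M₄): (M₂·M₃): 7×42 by 42×22 → 7×22, cost 7·42·22 = 6468; (M₁·(M₂·M₃)): 45×7 by 7×22 → 45×22, cost 45·7·22 = 6930; cumulative 13398; ((M₁·(M₂·M₃))·M₄): 45×22 by 22×25 → 45×25, cost 45·22·25 = 24750; cumulative 38148. Total 38148.
Order (2) = (M₁·(M₂·(M₃·M₄))): (M₃·M₄): 42×22 by 22×25 → 42×25, cost 42·22·25 = 23100; (M₂·(M₃·M₄)): 7×42 by 42×25 → 7×25, cost 7·42·25 = 7350; cumulative 30450; (M₁·(M₂·(M₃·M₄))): 45×7 by 7×25 → 45×25, cost 45·7·25 = 7875; cumulative 38325. Total 38325.
Difference: |38148 − 38325| = 177.

177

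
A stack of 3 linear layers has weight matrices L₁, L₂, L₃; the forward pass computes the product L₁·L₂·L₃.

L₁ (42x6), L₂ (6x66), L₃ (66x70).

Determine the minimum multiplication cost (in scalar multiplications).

Order (L₁·(L₂·L₃)): (L₂·L₃): 6×66 by 66×70 → 6×70, cost 6·66·70 = 27720; (L₁·(L₂·L₃)): 42×6 by 6×70 → 42×70, cost 42·6·70 = 17640; cumulative 45360. Total 45360.
Order ((L₁·L₂)·L₃): (L₁·L₂): 42×6 by 6×66 → 42×66, cost 42·6·66 = 16632; ((L₁·L₂)·L₃): 42×66 by 66×70 → 42×70, cost 42·66·70 = 194040; cumulative 210672. Total 210672.
Minimum: 45360.

45360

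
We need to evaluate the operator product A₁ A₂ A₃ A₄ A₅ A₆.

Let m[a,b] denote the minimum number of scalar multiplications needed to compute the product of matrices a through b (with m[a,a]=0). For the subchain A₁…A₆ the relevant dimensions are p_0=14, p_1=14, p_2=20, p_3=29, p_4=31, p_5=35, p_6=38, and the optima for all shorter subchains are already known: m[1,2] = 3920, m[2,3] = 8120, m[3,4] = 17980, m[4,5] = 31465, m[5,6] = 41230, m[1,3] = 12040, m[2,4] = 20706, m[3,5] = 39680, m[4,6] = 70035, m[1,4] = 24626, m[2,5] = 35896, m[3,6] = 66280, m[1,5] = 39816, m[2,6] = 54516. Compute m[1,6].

58436

m[1,6] = min over k∈[1,5] of m[1,k]+m[k+1,6]+p_{0}·p_k·p_{6}.
k=1: 0 + 54516 + 14·14·38 = 61964; k=2: 3920 + 66280 + 14·20·38 = 80840; k=3: 12040 + 70035 + 14·29·38 = 97503; k=4: 24626 + 41230 + 14·31·38 = 82348; k=5: 39816 + 0 + 14·35·38 = 58436.
Minimum: 58436 at k=5.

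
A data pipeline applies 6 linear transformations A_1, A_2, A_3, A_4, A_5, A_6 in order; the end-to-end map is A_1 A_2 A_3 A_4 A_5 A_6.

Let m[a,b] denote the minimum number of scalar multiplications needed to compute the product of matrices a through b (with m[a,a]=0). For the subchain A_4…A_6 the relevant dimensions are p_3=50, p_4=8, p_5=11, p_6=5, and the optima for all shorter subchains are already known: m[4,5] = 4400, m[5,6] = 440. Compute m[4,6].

m[4,6] = min over k∈[4,5] of m[4,k]+m[k+1,6]+p_{3}·p_k·p_{6}.
k=4: 0 + 440 + 50·8·5 = 2440; k=5: 4400 + 0 + 50·11·5 = 7150.
Minimum: 2440 at k=4.

2440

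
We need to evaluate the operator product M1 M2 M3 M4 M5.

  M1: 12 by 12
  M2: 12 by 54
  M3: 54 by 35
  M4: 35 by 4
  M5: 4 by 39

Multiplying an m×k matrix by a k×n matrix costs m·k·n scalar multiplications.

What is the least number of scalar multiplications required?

Adjacent pairs: M1M2 = 12·12·54 = 7776; M2M3 = 12·54·35 = 22680; M3M4 = 54·35·4 = 7560; M4M5 = 35·4·39 = 5460.
Length 3: M1..M3: k=1: 0+22680+12·12·35=27720; k=2: 7776+0+12·54·35=30456 → min 27720 | M2..M4: k=2: 0+7560+12·54·4=10152; k=3: 22680+0+12·35·4=24360 → min 10152 | M3..M5: k=3: 0+5460+54·35·39=79170; k=4: 7560+0+54·4·39=15984 → min 15984.
Length 4: M1..M4: k=1: 0+10152+12·12·4=10728; k=2: 7776+7560+12·54·4=17928; k=3: 27720+0+12·35·4=29400 → min 10728 | M2..M5: k=2: 0+15984+12·54·39=41256; k=3: 22680+5460+12·35·39=44520; k=4: 10152+0+12·4·39=12024 → min 12024.
Length 5: M1..M5: k=1: 0+12024+12·12·39=17640; k=2: 7776+15984+12·54·39=49032; k=3: 27720+5460+12·35·39=49560; k=4: 10728+0+12·4·39=12600 → min 12600.
Optimal order: ((M1 (M2 (M3 M4))) M5) with cost 12600.

12600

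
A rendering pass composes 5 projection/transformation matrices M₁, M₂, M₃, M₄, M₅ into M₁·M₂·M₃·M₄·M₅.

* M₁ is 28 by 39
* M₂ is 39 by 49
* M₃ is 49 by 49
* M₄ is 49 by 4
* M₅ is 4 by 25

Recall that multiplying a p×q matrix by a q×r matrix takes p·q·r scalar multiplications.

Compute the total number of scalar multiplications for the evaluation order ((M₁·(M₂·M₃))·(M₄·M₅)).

(M₂·M₃): 39×49 by 49×49 → 39×49, cost 39·49·49 = 93639
(M₁·(M₂·M₃)): 28×39 by 39×49 → 28×49, cost 28·39·49 = 53508; cumulative 147147
(M₄·M₅): 49×4 by 4×25 → 49×25, cost 49·4·25 = 4900
((M₁·(M₂·M₃))·(M₄·M₅)): 28×49 by 49×25 → 28×25, cost 28·49·25 = 34300; cumulative 186347
Total: 186347 scalar multiplications.

186347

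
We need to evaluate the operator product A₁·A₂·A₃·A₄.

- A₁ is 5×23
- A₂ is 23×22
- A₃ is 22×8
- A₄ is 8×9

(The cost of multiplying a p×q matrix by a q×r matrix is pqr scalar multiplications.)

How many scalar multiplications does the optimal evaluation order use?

Adjacent pairs: A₁A₂ = 5·23·22 = 2530; A₂A₃ = 23·22·8 = 4048; A₃A₄ = 22·8·9 = 1584.
Length 3: A₁..A₃: k=1: 0+4048+5·23·8=4968; k=2: 2530+0+5·22·8=3410 → min 3410 | A₂..A₄: k=2: 0+1584+23·22·9=6138; k=3: 4048+0+23·8·9=5704 → min 5704.
Length 4: A₁..A₄: k=1: 0+5704+5·23·9=6739; k=2: 2530+1584+5·22·9=5104; k=3: 3410+0+5·8·9=3770 → min 3770.
Optimal order: (((A₁·A₂)·A₃)·A₄) with cost 3770.

3770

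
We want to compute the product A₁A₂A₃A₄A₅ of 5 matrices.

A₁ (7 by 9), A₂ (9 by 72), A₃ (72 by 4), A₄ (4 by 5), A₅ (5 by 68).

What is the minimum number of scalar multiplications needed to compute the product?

5364

Adjacent pairs: A₁A₂ = 7·9·72 = 4536; A₂A₃ = 9·72·4 = 2592; A₃A₄ = 72·4·5 = 1440; A₄A₅ = 4·5·68 = 1360.
Length 3: A₁..A₃: k=1: 0+2592+7·9·4=2844; k=2: 4536+0+7·72·4=6552 → min 2844 | A₂..A₄: k=2: 0+1440+9·72·5=4680; k=3: 2592+0+9·4·5=2772 → min 2772 | A₃..A₅: k=3: 0+1360+72·4·68=20944; k=4: 1440+0+72·5·68=25920 → min 20944.
Length 4: A₁..A₄: k=1: 0+2772+7·9·5=3087; k=2: 4536+1440+7·72·5=8496; k=3: 2844+0+7·4·5=2984 → min 2984 | A₂..A₅: k=2: 0+20944+9·72·68=65008; k=3: 2592+1360+9·4·68=6400; k=4: 2772+0+9·5·68=5832 → min 5832.
Length 5: A₁..A₅: k=1: 0+5832+7·9·68=10116; k=2: 4536+20944+7·72·68=59752; k=3: 2844+1360+7·4·68=6108; k=4: 2984+0+7·5·68=5364 → min 5364.
Optimal order: (((A₁(A₂A₃))A₄)A₅) with cost 5364.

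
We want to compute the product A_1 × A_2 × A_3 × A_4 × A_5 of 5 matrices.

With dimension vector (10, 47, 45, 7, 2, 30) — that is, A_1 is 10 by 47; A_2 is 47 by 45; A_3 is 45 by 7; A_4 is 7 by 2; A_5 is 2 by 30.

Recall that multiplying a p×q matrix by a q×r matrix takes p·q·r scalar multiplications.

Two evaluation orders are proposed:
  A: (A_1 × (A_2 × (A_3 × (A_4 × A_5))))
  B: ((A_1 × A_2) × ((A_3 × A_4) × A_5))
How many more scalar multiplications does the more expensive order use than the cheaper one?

Order A = (A_1 × (A_2 × (A_3 × (A_4 × A_5)))): (A_4 × A_5): 7×2 by 2×30 → 7×30, cost 7·2·30 = 420; (A_3 × (A_4 × A_5)): 45×7 by 7×30 → 45×30, cost 45·7·30 = 9450; cumulative 9870; (A_2 × (A_3 × (A_4 × A_5))): 47×45 by 45×30 → 47×30, cost 47·45·30 = 63450; cumulative 73320; (A_1 × (A_2 × (A_3 × (A_4 × A_5)))): 10×47 by 47×30 → 10×30, cost 10·47·30 = 14100; cumulative 87420. Total 87420.
Order B = ((A_1 × A_2) × ((A_3 × A_4) × A_5)): (A_1 × A_2): 10×47 by 47×45 → 10×45, cost 10·47·45 = 21150; (A_3 × A_4): 45×7 by 7×2 → 45×2, cost 45·7·2 = 630; ((A_3 × A_4) × A_5): 45×2 by 2×30 → 45×30, cost 45·2·30 = 2700; cumulative 3330; ((A_1 × A_2) × ((A_3 × A_4) × A_5)): 10×45 by 45×30 → 10×30, cost 10·45·30 = 13500; cumulative 37980. Total 37980.
Difference: |87420 − 37980| = 49440.

49440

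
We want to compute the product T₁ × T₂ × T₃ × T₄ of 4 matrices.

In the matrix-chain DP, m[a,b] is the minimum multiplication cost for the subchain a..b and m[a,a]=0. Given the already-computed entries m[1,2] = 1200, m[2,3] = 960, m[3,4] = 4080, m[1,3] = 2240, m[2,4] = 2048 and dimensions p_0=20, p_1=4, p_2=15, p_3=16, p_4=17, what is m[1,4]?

3408

m[1,4] = min over k∈[1,3] of m[1,k]+m[k+1,4]+p_{0}·p_k·p_{4}.
k=1: 0 + 2048 + 20·4·17 = 3408; k=2: 1200 + 4080 + 20·15·17 = 10380; k=3: 2240 + 0 + 20·16·17 = 7680.
Minimum: 3408 at k=1.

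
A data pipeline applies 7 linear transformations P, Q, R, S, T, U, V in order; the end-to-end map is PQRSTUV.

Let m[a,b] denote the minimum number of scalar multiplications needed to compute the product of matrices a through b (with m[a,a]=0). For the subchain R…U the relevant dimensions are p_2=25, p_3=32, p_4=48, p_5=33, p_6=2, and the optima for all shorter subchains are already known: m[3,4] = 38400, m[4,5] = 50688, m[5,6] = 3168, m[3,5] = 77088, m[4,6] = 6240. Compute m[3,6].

7840

m[3,6] = min over k∈[3,5] of m[3,k]+m[k+1,6]+p_{2}·p_k·p_{6}.
k=3: 0 + 6240 + 25·32·2 = 7840; k=4: 38400 + 3168 + 25·48·2 = 43968; k=5: 77088 + 0 + 25·33·2 = 78738.
Minimum: 7840 at k=3.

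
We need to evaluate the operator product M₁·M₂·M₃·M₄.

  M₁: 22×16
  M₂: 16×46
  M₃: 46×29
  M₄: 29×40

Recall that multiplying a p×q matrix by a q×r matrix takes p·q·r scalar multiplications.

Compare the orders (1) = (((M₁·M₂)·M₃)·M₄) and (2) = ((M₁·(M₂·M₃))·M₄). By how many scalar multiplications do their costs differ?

Order (1) = (((M₁·M₂)·M₃)·M₄): (M₁·M₂): 22×16 by 16×46 → 22×46, cost 22·16·46 = 16192; ((M₁·M₂)·M₃): 22×46 by 46×29 → 22×29, cost 22·46·29 = 29348; cumulative 45540; (((M₁·M₂)·M₃)·M₄): 22×29 by 29×40 → 22×40, cost 22·29·40 = 25520; cumulative 71060. Total 71060.
Order (2) = ((M₁·(M₂·M₃))·M₄): (M₂·M₃): 16×46 by 46×29 → 16×29, cost 16·46·29 = 21344; (M₁·(M₂·M₃)): 22×16 by 16×29 → 22×29, cost 22·16·29 = 10208; cumulative 31552; ((M₁·(M₂·M₃))·M₄): 22×29 by 29×40 → 22×40, cost 22·29·40 = 25520; cumulative 57072. Total 57072.
Difference: |71060 − 57072| = 13988.

13988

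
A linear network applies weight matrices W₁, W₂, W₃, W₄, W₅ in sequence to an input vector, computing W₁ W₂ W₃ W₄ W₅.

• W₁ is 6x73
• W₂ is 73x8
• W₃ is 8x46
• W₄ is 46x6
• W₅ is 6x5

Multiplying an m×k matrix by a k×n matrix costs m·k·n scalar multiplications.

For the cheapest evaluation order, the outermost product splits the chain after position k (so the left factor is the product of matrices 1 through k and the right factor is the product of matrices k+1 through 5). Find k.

4

Adjacent pairs: W₁W₂ = 6·73·8 = 3504; W₂W₃ = 73·8·46 = 26864; W₃W₄ = 8·46·6 = 2208; W₄W₅ = 46·6·5 = 1380.
Length 3: W₁..W₃: k=1: 0+26864+6·73·46=47012; k=2: 3504+0+6·8·46=5712 → min 5712 | W₂..W₄: k=2: 0+2208+73·8·6=5712; k=3: 26864+0+73·46·6=47012 → min 5712 | W₃..W₅: k=3: 0+1380+8·46·5=3220; k=4: 2208+0+8·6·5=2448 → min 2448.
Length 4: W₁..W₄: k=1: 0+5712+6·73·6=8340; k=2: 3504+2208+6·8·6=6000; k=3: 5712+0+6·46·6=7368 → min 6000 | W₂..W₅: k=2: 0+2448+73·8·5=5368; k=3: 26864+1380+73·46·5=45034; k=4: 5712+0+73·6·5=7902 → min 5368.
Top-level splits: k=1: (W₁..W₁)·(W₂..W₅) → 0+5368+6·73·5 = 7558; k=2: (W₁..W₂)·(W₃..W₅) → 3504+2448+6·8·5 = 6192; k=3: (W₁..W₃)·(W₄..W₅) → 5712+1380+6·46·5 = 8472; k=4: (W₁..W₄)·(W₅..W₅) → 6000+0+6·6·5 = 6180.
Best split is after W₄, i.e. k = 4.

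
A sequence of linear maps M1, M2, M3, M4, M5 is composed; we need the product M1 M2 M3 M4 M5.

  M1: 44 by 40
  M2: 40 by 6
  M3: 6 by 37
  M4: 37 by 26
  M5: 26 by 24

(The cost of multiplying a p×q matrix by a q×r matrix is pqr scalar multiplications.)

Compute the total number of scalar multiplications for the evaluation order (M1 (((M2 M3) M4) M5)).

114560

(M2 M3): 40×6 by 6×37 → 40×37, cost 40·6·37 = 8880
((M2 M3) M4): 40×37 by 37×26 → 40×26, cost 40·37·26 = 38480; cumulative 47360
(((M2 M3) M4) M5): 40×26 by 26×24 → 40×24, cost 40·26·24 = 24960; cumulative 72320
(M1 (((M2 M3) M4) M5)): 44×40 by 40×24 → 44×24, cost 44·40·24 = 42240; cumulative 114560
Total: 114560 scalar multiplications.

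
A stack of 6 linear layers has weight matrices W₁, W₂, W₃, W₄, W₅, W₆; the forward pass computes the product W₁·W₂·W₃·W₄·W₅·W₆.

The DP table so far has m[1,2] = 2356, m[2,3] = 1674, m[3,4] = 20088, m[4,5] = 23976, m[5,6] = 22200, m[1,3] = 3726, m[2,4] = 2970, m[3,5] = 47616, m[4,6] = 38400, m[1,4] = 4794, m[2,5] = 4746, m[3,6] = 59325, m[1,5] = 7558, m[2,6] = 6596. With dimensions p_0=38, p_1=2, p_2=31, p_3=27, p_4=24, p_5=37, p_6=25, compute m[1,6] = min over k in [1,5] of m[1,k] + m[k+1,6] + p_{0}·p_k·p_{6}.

8496

m[1,6] = min over k∈[1,5] of m[1,k]+m[k+1,6]+p_{0}·p_k·p_{6}.
k=1: 0 + 6596 + 38·2·25 = 8496; k=2: 2356 + 59325 + 38·31·25 = 91131; k=3: 3726 + 38400 + 38·27·25 = 67776; k=4: 4794 + 22200 + 38·24·25 = 49794; k=5: 7558 + 0 + 38·37·25 = 42708.
Minimum: 8496 at k=1.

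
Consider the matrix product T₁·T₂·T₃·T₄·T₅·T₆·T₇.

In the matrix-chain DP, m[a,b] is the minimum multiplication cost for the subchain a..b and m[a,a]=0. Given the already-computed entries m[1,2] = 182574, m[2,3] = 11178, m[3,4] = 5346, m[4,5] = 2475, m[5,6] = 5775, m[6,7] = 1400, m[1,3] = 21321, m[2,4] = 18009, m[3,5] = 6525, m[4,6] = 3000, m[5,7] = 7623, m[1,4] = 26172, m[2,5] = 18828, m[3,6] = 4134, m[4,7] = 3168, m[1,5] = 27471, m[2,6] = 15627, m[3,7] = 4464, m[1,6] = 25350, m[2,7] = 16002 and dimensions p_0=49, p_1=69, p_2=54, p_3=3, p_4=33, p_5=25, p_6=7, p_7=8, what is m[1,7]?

25665

m[1,7] = min over k∈[1,6] of m[1,k]+m[k+1,7]+p_{0}·p_k·p_{7}.
k=1: 0 + 16002 + 49·69·8 = 43050; k=2: 182574 + 4464 + 49·54·8 = 208206; k=3: 21321 + 3168 + 49·3·8 = 25665; k=4: 26172 + 7623 + 49·33·8 = 46731; k=5: 27471 + 1400 + 49·25·8 = 38671; k=6: 25350 + 0 + 49·7·8 = 28094.
Minimum: 25665 at k=3.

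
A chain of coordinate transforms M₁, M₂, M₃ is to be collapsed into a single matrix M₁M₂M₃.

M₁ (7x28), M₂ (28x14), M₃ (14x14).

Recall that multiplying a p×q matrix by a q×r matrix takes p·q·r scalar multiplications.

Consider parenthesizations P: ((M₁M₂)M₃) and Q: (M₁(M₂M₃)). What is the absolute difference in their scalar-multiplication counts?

Order P = ((M₁M₂)M₃): (M₁M₂): 7×28 by 28×14 → 7×14, cost 7·28·14 = 2744; ((M₁M₂)M₃): 7×14 by 14×14 → 7×14, cost 7·14·14 = 1372; cumulative 4116. Total 4116.
Order Q = (M₁(M₂M₃)): (M₂M₃): 28×14 by 14×14 → 28×14, cost 28·14·14 = 5488; (M₁(M₂M₃)): 7×28 by 28×14 → 7×14, cost 7·28·14 = 2744; cumulative 8232. Total 8232.
Difference: |4116 − 8232| = 4116.

4116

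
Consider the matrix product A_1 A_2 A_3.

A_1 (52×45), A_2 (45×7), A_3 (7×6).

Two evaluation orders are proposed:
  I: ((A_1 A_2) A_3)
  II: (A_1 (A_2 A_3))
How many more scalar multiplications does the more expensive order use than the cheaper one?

Order I = ((A_1 A_2) A_3): (A_1 A_2): 52×45 by 45×7 → 52×7, cost 52·45·7 = 16380; ((A_1 A_2) A_3): 52×7 by 7×6 → 52×6, cost 52·7·6 = 2184; cumulative 18564. Total 18564.
Order II = (A_1 (A_2 A_3)): (A_2 A_3): 45×7 by 7×6 → 45×6, cost 45·7·6 = 1890; (A_1 (A_2 A_3)): 52×45 by 45×6 → 52×6, cost 52·45·6 = 14040; cumulative 15930. Total 15930.
Difference: |18564 − 15930| = 2634.

2634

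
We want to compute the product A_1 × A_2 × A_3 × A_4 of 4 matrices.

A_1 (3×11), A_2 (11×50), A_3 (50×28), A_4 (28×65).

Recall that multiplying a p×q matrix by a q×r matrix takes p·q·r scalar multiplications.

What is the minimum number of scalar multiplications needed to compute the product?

Adjacent pairs: A_1A_2 = 3·11·50 = 1650; A_2A_3 = 11·50·28 = 15400; A_3A_4 = 50·28·65 = 91000.
Length 3: A_1..A_3: k=1: 0+15400+3·11·28=16324; k=2: 1650+0+3·50·28=5850 → min 5850 | A_2..A_4: k=2: 0+91000+11·50·65=126750; k=3: 15400+0+11·28·65=35420 → min 35420.
Length 4: A_1..A_4: k=1: 0+35420+3·11·65=37565; k=2: 1650+91000+3·50·65=102400; k=3: 5850+0+3·28·65=11310 → min 11310.
Optimal order: (((A_1 × A_2) × A_3) × A_4) with cost 11310.

11310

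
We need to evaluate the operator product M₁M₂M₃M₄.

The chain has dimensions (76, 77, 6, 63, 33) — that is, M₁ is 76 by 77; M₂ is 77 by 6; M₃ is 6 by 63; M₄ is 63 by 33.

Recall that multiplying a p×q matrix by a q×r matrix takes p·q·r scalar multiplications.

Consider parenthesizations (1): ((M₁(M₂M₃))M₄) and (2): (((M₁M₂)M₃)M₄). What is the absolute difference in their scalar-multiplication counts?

333942

Order (1) = ((M₁(M₂M₃))M₄): (M₂M₃): 77×6 by 6×63 → 77×63, cost 77·6·63 = 29106; (M₁(M₂M₃)): 76×77 by 77×63 → 76×63, cost 76·77·63 = 368676; cumulative 397782; ((M₁(M₂M₃))M₄): 76×63 by 63×33 → 76×33, cost 76·63·33 = 158004; cumulative 555786. Total 555786.
Order (2) = (((M₁M₂)M₃)M₄): (M₁M₂): 76×77 by 77×6 → 76×6, cost 76·77·6 = 35112; ((M₁M₂)M₃): 76×6 by 6×63 → 76×63, cost 76·6·63 = 28728; cumulative 63840; (((M₁M₂)M₃)M₄): 76×63 by 63×33 → 76×33, cost 76·63·33 = 158004; cumulative 221844. Total 221844.
Difference: |555786 − 221844| = 333942.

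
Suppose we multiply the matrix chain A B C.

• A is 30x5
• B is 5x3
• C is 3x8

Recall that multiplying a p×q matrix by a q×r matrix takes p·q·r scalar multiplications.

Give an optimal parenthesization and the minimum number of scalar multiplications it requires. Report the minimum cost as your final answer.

1170

(A (B C)): cost 1320.
((A B) C): cost 1170.
Optimal: ((A B) C) with cost 1170.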